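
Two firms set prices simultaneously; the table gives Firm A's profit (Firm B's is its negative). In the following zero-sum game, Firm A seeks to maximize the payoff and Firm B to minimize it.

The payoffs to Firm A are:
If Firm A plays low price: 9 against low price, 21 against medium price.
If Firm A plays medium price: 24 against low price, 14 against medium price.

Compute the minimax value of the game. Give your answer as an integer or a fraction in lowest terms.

Row minima are 9 and 14, so Firm A's maximin is 14; column maxima are 24 and 21, so Firm B's minimax is 21. These differ, so the equilibrium is in mixed strategies.
Let Firm A play low price with probability p. Firm B is indifferent when 9p + 24(1−p) = 21p + 14(1−p), giving p = 5/11.
Let Firm B play low price with probability q. Firm A is indifferent when 9q + 21(1−q) = 24q + 14(1−q), giving q = 7/22.
The value is 9·(7/22) + (21)·(15/22) = 189/11.

189/11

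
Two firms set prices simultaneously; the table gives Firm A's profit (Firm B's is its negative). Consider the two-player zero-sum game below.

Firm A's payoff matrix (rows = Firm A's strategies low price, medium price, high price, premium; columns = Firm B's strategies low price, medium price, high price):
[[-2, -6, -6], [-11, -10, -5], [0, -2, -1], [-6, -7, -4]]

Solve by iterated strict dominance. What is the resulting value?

Row medium price is strictly dominated by row high price (0>-11, -2>-10, -1>-5); eliminate medium price.
Row premium is strictly dominated by row high price (0>-6, -2>-7, -1>-4); eliminate premium.
Row low price is strictly dominated by row high price (0>-2, -2>-6, -1>-6); eliminate low price.
Column high price is strictly dominated by medium price for Firm B (-2<-1); eliminate high price.
Column low price is strictly dominated by medium price for Firm B (-2<0); eliminate low price.
Only (high price, medium price) remains, with payoff -2.

-2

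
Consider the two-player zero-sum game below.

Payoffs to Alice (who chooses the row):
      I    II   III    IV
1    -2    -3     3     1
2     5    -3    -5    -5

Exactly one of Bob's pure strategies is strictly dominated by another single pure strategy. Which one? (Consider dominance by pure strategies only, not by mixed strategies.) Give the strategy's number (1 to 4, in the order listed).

1

Bob prefers columns that give Alice less. Compare I with II: -3 < -2, -3 < 5.
So II strictly dominates I for Bob; I is strictly dominated.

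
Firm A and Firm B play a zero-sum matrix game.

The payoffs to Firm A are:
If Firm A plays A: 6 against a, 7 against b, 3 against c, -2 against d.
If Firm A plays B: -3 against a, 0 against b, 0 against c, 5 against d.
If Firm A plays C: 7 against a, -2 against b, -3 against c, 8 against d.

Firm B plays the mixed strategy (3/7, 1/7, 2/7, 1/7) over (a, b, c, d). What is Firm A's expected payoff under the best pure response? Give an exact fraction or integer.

29/7

A: (6)·(3/7) + (7)·(1/7) + (3)·(2/7) + (-2)·(1/7) = 29/7.
B: (-3)·(3/7) + (0)·(1/7) + (0)·(2/7) + (5)·(1/7) = -4/7.
C: (7)·(3/7) + (-2)·(1/7) + (-3)·(2/7) + (8)·(1/7) = 3.
The best pure response is A with expected payoff 29/7.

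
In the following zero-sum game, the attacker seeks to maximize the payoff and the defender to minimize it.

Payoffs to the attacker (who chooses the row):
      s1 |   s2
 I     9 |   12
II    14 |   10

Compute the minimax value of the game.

Row minima are 9 and 10, so the attacker's maximin is 10; column maxima are 14 and 12, so the defender's minimax is 12. These differ, so the equilibrium is in mixed strategies.
Let the attacker play I with probability p. The defender is indifferent when 9p + 14(1−p) = 12p + 10(1−p), giving p = 4/7.
Let the defender play s1 with probability q. The attacker is indifferent when 9q + 12(1−q) = 14q + 10(1−q), giving q = 2/7.
The value is 9·(2/7) + (12)·(5/7) = 78/7.

78/7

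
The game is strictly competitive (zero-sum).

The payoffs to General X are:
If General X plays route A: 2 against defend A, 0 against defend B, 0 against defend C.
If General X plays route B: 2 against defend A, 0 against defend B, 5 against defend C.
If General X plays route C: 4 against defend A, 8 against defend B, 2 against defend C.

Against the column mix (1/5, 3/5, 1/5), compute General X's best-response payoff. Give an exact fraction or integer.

route A: (2)·(1/5) + (0)·(3/5) + (0)·(1/5) = 2/5.
route B: (2)·(1/5) + (0)·(3/5) + (5)·(1/5) = 7/5.
route C: (4)·(1/5) + (8)·(3/5) + (2)·(1/5) = 6.
The best pure response is route C with expected payoff 6.

6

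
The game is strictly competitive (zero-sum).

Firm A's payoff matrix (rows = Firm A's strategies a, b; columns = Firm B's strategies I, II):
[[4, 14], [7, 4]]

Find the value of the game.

82/13

Row minima are 4 and 4, so Firm A's maximin is 4; column maxima are 7 and 14, so Firm B's minimax is 7. These differ, so the equilibrium is in mixed strategies.
Let Firm A play a with probability p. Firm B is indifferent when 4p + 7(1−p) = 14p + 4(1−p), giving p = 3/13.
Let Firm B play I with probability q. Firm A is indifferent when 4q + 14(1−q) = 7q + 4(1−q), giving q = 10/13.
The value is 4·(10/13) + (14)·(3/13) = 82/13.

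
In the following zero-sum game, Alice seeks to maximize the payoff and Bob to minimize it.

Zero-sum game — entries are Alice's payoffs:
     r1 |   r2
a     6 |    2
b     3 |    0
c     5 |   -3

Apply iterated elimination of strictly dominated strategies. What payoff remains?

Column r1 is strictly dominated by r2 for Bob (2<6, 0<3, -3<5); eliminate r1.
Row b is strictly dominated by row a (2>0); eliminate b.
Row c is strictly dominated by row a (2>-3); eliminate c.
Only (a, r2) remains, with payoff 2.

2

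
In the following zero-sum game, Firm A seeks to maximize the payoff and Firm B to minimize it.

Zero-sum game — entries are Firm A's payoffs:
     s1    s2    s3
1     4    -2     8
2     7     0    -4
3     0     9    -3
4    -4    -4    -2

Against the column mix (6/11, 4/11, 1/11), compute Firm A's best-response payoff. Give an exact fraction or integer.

1: (4)·(6/11) + (-2)·(4/11) + (8)·(1/11) = 24/11.
2: (7)·(6/11) + (0)·(4/11) + (-4)·(1/11) = 38/11.
3: (0)·(6/11) + (9)·(4/11) + (-3)·(1/11) = 3.
4: (-4)·(6/11) + (-4)·(4/11) + (-2)·(1/11) = -42/11.
The best pure response is 2 with expected payoff 38/11.

38/11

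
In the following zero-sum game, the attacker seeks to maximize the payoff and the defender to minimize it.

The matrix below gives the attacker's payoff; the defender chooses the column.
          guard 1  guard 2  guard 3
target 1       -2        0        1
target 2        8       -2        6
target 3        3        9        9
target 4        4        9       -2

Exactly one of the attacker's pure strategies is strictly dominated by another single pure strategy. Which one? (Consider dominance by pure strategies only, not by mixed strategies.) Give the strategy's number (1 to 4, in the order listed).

1

Compare target 1 with target 3: 3 > -2, 9 > 0, 9 > 1.
So target 3 strictly dominates target 1 for the attacker; target 1 is strictly dominated.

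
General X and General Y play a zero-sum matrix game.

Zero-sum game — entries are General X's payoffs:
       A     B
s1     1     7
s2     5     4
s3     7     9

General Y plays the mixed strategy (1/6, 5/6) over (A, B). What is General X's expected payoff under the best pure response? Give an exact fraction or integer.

s1: (1)·(1/6) + (7)·(5/6) = 6.
s2: (5)·(1/6) + (4)·(5/6) = 25/6.
s3: (7)·(1/6) + (9)·(5/6) = 26/3.
The best pure response is s3 with expected payoff 26/3.

26/3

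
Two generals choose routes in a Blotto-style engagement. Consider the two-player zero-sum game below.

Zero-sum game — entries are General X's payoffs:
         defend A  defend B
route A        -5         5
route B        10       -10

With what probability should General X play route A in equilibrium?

Row minima are -5 and -10, so General X's maximin is -5; column maxima are 10 and 5, so General Y's minimax is 5. These differ, so the equilibrium is in mixed strategies.
Let General X play route A with probability p. General Y is indifferent when −5p + 10(1−p) = 5p − 10(1−p), giving p = 2/3.

2/3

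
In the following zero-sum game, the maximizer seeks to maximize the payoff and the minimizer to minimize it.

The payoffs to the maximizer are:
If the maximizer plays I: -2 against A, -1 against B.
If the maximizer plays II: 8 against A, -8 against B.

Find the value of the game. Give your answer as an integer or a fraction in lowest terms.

-24/17

Row minima are -2 and -8, so the maximizer's maximin is -2; column maxima are 8 and -1, so the minimizer's minimax is -1. These differ, so the equilibrium is in mixed strategies.
Let the maximizer play I with probability p. The minimizer is indifferent when −2p + 8(1−p) = −p − 8(1−p), giving p = 16/17.
Let the minimizer play A with probability q. The maximizer is indifferent when −2q − (1−q) = 8q − 8(1−q), giving q = 7/17.
The value is -2·(7/17) + (-1)·(10/17) = -24/17.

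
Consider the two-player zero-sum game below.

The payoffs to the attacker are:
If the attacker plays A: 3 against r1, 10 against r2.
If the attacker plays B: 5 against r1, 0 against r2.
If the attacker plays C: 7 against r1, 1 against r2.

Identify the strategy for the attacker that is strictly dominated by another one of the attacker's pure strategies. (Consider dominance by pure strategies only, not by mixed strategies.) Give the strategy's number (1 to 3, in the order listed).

Compare B with C: 7 > 5, 1 > 0.
So C strictly dominates B for the attacker; B is strictly dominated.

2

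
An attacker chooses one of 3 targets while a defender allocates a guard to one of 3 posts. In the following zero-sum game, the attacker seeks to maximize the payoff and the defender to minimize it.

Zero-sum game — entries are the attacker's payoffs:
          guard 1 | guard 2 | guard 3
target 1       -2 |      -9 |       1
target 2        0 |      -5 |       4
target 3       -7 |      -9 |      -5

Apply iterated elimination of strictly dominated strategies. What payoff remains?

Row target 1 is strictly dominated by row target 2 (0>-2, -5>-9, 4>1); eliminate target 1.
Column guard 3 is strictly dominated by guard 1 for the defender (0<4, -7<-5); eliminate guard 3.
Column guard 1 is strictly dominated by guard 2 for the defender (-5<0, -9<-7); eliminate guard 1.
Row target 3 is strictly dominated by row target 2 (-5>-9); eliminate target 3.
Only (target 2, guard 2) remains, with payoff -5.

-5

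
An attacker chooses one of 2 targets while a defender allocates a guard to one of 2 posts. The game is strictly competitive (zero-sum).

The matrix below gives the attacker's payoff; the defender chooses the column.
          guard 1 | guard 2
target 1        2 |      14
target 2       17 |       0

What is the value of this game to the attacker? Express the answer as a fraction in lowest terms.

238/29

Row minima are 2 and 0, so the attacker's maximin is 2; column maxima are 17 and 14, so the defender's minimax is 14. These differ, so the equilibrium is in mixed strategies.
Let the attacker play target 1 with probability p. The defender is indifferent when 2p + 17(1−p) = 14p, giving p = 17/29.
Let the defender play guard 1 with probability q. The attacker is indifferent when 2q + 14(1−q) = 17q, giving q = 14/29.
The value is 2·(14/29) + (14)·(15/29) = 238/29.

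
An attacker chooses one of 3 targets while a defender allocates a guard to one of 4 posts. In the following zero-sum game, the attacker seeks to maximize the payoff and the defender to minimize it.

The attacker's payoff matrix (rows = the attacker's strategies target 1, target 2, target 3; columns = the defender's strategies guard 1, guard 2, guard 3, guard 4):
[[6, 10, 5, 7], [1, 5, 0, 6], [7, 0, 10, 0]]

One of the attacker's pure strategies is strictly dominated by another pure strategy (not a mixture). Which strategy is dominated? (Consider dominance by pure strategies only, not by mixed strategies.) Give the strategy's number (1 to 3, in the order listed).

Compare target 2 with target 1: 6 > 1, 10 > 5, 5 > 0, 7 > 6.
So target 1 strictly dominates target 2 for the attacker; target 2 is strictly dominated.

2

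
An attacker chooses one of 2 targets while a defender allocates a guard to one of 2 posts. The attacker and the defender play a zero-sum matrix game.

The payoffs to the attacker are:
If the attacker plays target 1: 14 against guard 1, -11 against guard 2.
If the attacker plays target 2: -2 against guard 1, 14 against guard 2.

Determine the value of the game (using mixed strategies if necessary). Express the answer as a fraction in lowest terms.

Row minima are -11 and -2, so the attacker's maximin is -2; column maxima are 14 and 14, so the defender's minimax is 14. These differ, so the equilibrium is in mixed strategies.
Let the attacker play target 1 with probability p. The defender is indifferent when 14p − 2(1−p) = −11p + 14(1−p), giving p = 16/41.
Let the defender play guard 1 with probability q. The attacker is indifferent when 14q − 11(1−q) = −2q + 14(1−q), giving q = 25/41.
The value is 14·(25/41) + (-11)·(16/41) = 174/41.

174/41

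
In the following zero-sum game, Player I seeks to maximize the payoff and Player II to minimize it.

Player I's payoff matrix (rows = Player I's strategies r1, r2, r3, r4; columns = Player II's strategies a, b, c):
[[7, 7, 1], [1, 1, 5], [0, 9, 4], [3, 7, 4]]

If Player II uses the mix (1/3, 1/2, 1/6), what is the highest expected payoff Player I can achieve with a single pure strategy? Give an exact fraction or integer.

6

r1: (7)·(1/3) + (7)·(1/2) + (1)·(1/6) = 6.
r2: (1)·(1/3) + (1)·(1/2) + (5)·(1/6) = 5/3.
r3: (0)·(1/3) + (9)·(1/2) + (4)·(1/6) = 31/6.
r4: (3)·(1/3) + (7)·(1/2) + (4)·(1/6) = 31/6.
The best pure response is r1 with expected payoff 6.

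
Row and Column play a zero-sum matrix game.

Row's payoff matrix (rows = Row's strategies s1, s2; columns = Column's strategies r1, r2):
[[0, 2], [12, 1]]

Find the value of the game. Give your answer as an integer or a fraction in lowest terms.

Row minima are 0 and 1, so Row's maximin is 1; column maxima are 12 and 2, so Column's minimax is 2. These differ, so the equilibrium is in mixed strategies.
Let Row play s1 with probability p. Column is indifferent when 12(1−p) = 2p + (1−p), giving p = 11/13.
Let Column play r1 with probability q. Row is indifferent when 2(1−q) = 12q + (1−q), giving q = 1/13.
The value is 0·(1/13) + (2)·(12/13) = 24/13.

24/13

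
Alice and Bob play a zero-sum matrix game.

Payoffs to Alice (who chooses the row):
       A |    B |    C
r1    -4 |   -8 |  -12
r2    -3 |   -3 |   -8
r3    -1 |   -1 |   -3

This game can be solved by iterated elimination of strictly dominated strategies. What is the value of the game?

-3

Row r1 is strictly dominated by row r2 (-3>-4, -3>-8, -8>-12); eliminate r1.
Column A is strictly dominated by C for Bob (-8<-3, -3<-1); eliminate A.
Column B is strictly dominated by C for Bob (-8<-3, -3<-1); eliminate B.
Row r2 is strictly dominated by row r3 (-3>-8); eliminate r2.
Only (r3, C) remains, with payoff -3.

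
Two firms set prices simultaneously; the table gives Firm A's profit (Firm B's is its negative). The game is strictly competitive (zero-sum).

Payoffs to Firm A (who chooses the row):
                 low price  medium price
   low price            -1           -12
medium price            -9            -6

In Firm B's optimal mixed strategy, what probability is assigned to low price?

3/7

Row minima are -12 and -9, so Firm A's maximin is -9; column maxima are -1 and -6, so Firm B's minimax is -6. These differ, so the equilibrium is in mixed strategies.
Let Firm B play low price with probability q. Firm A is indifferent when −q − 12(1−q) = −9q − 6(1−q), giving q = 3/7.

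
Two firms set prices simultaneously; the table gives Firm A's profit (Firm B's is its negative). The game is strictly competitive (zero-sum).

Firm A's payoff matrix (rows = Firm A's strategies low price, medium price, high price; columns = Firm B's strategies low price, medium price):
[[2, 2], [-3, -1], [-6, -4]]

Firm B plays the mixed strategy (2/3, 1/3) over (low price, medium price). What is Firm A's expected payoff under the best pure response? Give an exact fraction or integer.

2

low price: (2)·(2/3) + (2)·(1/3) = 2.
medium price: (-3)·(2/3) + (-1)·(1/3) = -7/3.
high price: (-6)·(2/3) + (-4)·(1/3) = -16/3.
The best pure response is low price with expected payoff 2.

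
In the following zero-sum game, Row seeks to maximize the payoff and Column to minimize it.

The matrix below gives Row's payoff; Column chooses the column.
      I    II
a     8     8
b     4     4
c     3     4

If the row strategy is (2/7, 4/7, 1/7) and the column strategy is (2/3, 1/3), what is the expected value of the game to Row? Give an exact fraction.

Against (2/3, 1/3), each row's expected payoff is a: 8; b: 4; c: 10/3.
Taking the (2/7, 4/7, 1/7)-weighted average: (2/7)·(8) + (4/7)·(4) + (1/7)·(10/3) = 106/21.

106/21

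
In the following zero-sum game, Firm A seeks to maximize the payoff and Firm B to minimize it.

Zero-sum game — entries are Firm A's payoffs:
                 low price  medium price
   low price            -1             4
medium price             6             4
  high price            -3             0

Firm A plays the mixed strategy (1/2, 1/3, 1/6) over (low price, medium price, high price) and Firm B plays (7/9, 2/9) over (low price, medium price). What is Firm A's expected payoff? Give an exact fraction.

Against (7/9, 2/9), each row's expected payoff is low price: 1/9; medium price: 50/9; high price: -7/3.
Taking the (1/2, 1/3, 1/6)-weighted average: (1/2)·(1/9) + (1/3)·(50/9) + (1/6)·(-7/3) = 41/27.

41/27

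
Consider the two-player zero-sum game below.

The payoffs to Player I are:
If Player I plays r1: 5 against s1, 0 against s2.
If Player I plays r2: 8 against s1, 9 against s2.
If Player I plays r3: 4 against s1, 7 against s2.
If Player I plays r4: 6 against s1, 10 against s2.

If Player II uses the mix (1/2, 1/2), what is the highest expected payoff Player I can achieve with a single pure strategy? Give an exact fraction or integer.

17/2

r1: (5)·(1/2) + (0)·(1/2) = 5/2.
r2: (8)·(1/2) + (9)·(1/2) = 17/2.
r3: (4)·(1/2) + (7)·(1/2) = 11/2.
r4: (6)·(1/2) + (10)·(1/2) = 8.
The best pure response is r2 with expected payoff 17/2.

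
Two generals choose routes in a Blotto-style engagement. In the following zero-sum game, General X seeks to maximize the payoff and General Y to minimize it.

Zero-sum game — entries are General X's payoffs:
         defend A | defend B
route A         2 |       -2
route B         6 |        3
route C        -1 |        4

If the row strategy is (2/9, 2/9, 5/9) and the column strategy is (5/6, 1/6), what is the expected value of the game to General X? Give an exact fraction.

77/54

Against (5/6, 1/6), each row's expected payoff is route A: 4/3; route B: 11/2; route C: -1/6.
Taking the (2/9, 2/9, 5/9)-weighted average: (2/9)·(4/3) + (2/9)·(11/2) + (5/9)·(-1/6) = 77/54.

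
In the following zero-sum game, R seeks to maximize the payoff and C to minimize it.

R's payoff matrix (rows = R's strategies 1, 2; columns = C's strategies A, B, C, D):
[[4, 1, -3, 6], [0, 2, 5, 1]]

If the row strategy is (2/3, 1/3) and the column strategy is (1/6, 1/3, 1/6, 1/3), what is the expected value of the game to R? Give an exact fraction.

41/18

Against (1/6, 1/3, 1/6, 1/3), each row's expected payoff is 1: 5/2; 2: 11/6.
Taking the (2/3, 1/3)-weighted average: (2/3)·(5/2) + (1/3)·(11/6) = 41/18.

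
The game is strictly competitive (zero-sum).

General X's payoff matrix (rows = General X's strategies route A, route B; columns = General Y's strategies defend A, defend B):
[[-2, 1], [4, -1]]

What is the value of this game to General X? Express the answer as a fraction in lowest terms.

1/4

Row minima are -2 and -1, so General X's maximin is -1; column maxima are 4 and 1, so General Y's minimax is 1. These differ, so the equilibrium is in mixed strategies.
Let General X play route A with probability p. General Y is indifferent when −2p + 4(1−p) = p − (1−p), giving p = 5/8.
Let General Y play defend A with probability q. General X is indifferent when −2q + (1−q) = 4q − (1−q), giving q = 1/4.
The value is -2·(1/4) + (1)·(3/4) = 1/4.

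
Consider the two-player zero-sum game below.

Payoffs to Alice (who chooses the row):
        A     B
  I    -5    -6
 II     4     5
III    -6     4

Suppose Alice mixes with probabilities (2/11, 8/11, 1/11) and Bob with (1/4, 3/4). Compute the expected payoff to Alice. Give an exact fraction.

28/11

Against (1/4, 3/4), each row's expected payoff is I: -23/4; II: 19/4; III: 3/2.
Taking the (2/11, 8/11, 1/11)-weighted average: (2/11)·(-23/4) + (8/11)·(19/4) + (1/11)·(3/2) = 28/11.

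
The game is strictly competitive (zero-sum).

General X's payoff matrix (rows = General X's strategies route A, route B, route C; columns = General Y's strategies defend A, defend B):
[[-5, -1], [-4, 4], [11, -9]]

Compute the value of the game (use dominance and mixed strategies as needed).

2/7

Row route A is strictly dominated by row route B, so General X never plays it.
The remaining 2×2 game on (route B, route C) × (defend A, defend B) has no saddle point. Let General X play route B with probability p; indifference gives −4p + 11(1−p) = 4p − 9(1−p), so p = 5/7.
Similarly General Y's optimal q on defend A is 13/28, and the value is -4·(13/28) + (4)·(15/28) = 2/7.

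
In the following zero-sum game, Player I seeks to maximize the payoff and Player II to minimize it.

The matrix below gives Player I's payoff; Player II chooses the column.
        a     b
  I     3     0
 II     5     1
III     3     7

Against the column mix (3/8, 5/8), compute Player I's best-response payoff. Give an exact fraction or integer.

I: (3)·(3/8) + (0)·(5/8) = 9/8.
II: (5)·(3/8) + (1)·(5/8) = 5/2.
III: (3)·(3/8) + (7)·(5/8) = 11/2.
The best pure response is III with expected payoff 11/2.

11/2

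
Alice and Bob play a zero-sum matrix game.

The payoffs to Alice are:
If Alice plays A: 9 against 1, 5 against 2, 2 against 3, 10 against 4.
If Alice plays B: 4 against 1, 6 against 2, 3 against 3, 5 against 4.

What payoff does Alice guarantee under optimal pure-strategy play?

3

Row minima: 2, 3 → Alice's maximin is 3.
Column maxima: 9, 6, 3, 10 → Bob's minimax is 3.
They coincide at (B, 3), so the value is 3.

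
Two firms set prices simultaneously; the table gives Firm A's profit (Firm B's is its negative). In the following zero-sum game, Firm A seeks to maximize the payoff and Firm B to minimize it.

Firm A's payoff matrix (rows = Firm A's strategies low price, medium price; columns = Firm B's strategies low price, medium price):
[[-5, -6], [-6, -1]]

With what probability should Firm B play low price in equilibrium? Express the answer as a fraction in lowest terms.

Row minima are -6 and -6, so Firm A's maximin is -6; column maxima are -5 and -1, so Firm B's minimax is -5. These differ, so the equilibrium is in mixed strategies.
Let Firm B play low price with probability q. Firm A is indifferent when −5q − 6(1−q) = −6q − (1−q), giving q = 5/6.

5/6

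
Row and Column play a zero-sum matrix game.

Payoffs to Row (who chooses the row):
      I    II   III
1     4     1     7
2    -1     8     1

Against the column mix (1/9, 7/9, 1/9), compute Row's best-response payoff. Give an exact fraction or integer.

56/9

1: (4)·(1/9) + (1)·(7/9) + (7)·(1/9) = 2.
2: (-1)·(1/9) + (8)·(7/9) + (1)·(1/9) = 56/9.
The best pure response is 2 with expected payoff 56/9.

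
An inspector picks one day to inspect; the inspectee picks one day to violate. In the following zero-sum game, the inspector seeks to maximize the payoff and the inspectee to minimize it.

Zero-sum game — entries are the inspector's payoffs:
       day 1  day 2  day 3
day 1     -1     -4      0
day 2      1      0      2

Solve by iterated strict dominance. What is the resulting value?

0

Column day 1 is strictly dominated by day 2 for the inspectee (-4<-1, 0<1); eliminate day 1.
Row day 1 is strictly dominated by row day 2 (0>-4, 2>0); eliminate day 1.
Column day 3 is strictly dominated by day 2 for the inspectee (0<2); eliminate day 3.
Only (day 2, day 2) remains, with payoff 0.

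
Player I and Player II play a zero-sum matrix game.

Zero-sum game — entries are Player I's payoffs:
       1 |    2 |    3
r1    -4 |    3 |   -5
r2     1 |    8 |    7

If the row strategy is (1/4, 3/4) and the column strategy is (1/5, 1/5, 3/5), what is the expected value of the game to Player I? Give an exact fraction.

Against (1/5, 1/5, 3/5), each row's expected payoff is r1: -16/5; r2: 6.
Taking the (1/4, 3/4)-weighted average: (1/4)·(-16/5) + (3/4)·(6) = 37/10.

37/10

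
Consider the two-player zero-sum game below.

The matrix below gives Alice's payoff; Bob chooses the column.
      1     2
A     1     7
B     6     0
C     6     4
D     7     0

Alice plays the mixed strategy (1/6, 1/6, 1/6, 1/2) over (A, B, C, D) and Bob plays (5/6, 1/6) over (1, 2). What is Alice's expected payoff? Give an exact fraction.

181/36

Against (5/6, 1/6), each row's expected payoff is A: 2; B: 5; C: 17/3; D: 35/6.
Taking the (1/6, 1/6, 1/6, 1/2)-weighted average: (1/6)·(2) + (1/6)·(5) + (1/6)·(17/3) + (1/2)·(35/6) = 181/36.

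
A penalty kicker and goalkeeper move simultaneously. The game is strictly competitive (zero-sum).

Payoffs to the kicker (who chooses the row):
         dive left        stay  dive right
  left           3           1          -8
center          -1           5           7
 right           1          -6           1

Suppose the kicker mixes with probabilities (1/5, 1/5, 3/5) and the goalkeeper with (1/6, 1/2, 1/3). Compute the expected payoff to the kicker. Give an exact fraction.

Against (1/6, 1/2, 1/3), each row's expected payoff is left: -5/3; center: 14/3; right: -5/2.
Taking the (1/5, 1/5, 3/5)-weighted average: (1/5)·(-5/3) + (1/5)·(14/3) + (3/5)·(-5/2) = -9/10.

-9/10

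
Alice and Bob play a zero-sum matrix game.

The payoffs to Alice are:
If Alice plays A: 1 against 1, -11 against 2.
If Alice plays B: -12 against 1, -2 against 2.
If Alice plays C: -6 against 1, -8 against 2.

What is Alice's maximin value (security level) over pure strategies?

-8

The worst-case payoff for each row is A: -11, B: -12, C: -8.
The best of these is -8.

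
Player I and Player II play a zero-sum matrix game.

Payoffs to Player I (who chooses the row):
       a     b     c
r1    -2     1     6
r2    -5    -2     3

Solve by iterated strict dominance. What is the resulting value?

Row r2 is strictly dominated by row r1 (-2>-5, 1>-2, 6>3); eliminate r2.
Column b is strictly dominated by a for Player II (-2<1); eliminate b.
Column c is strictly dominated by a for Player II (-2<6); eliminate c.
Only (r1, a) remains, with payoff -2.

-2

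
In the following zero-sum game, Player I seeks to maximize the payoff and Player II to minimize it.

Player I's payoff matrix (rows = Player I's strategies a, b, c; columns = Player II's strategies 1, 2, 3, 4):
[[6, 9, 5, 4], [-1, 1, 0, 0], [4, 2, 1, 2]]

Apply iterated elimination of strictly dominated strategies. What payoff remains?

Row c is strictly dominated by row a (6>4, 9>2, 5>1, 4>2); eliminate c.
Row b is strictly dominated by row a (6>-1, 9>1, 5>0, 4>0); eliminate b.
Column 3 is strictly dominated by 4 for Player II (4<5); eliminate 3.
Column 2 is strictly dominated by 1 for Player II (6<9); eliminate 2.
Column 1 is strictly dominated by 4 for Player II (4<6); eliminate 1.
Only (a, 4) remains, with payoff 4.

4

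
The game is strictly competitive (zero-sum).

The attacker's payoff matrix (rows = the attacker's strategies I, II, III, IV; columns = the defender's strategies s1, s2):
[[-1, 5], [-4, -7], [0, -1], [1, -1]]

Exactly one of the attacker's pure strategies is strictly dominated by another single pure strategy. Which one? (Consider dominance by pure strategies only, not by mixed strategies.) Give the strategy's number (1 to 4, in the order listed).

2

Compare II with I: -1 > -4, 5 > -7.
So I strictly dominates II for the attacker; II is strictly dominated.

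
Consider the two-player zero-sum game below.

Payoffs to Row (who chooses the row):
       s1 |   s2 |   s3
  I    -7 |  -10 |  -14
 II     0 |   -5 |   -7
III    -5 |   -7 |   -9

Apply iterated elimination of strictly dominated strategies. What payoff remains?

-7

Column s1 is strictly dominated by s2 for Column (-10<-7, -5<0, -7<-5); eliminate s1.
Column s2 is strictly dominated by s3 for Column (-14<-10, -7<-5, -9<-7); eliminate s2.
Row I is strictly dominated by row II (-7>-14); eliminate I.
Row III is strictly dominated by row II (-7>-9); eliminate III.
Only (II, s3) remains, with payoff -7.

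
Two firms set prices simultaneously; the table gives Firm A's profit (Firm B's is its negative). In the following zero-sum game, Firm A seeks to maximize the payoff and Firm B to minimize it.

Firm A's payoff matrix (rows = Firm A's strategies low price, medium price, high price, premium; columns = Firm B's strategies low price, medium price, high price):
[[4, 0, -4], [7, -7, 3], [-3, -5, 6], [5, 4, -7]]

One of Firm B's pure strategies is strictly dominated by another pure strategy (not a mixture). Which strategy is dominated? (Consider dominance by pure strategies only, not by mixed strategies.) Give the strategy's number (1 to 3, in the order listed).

Firm B prefers columns that give Firm A less. Compare low price with medium price: 0 < 4, -7 < 7, -5 < -3, 4 < 5.
So medium price strictly dominates low price for Firm B; low price is strictly dominated.

1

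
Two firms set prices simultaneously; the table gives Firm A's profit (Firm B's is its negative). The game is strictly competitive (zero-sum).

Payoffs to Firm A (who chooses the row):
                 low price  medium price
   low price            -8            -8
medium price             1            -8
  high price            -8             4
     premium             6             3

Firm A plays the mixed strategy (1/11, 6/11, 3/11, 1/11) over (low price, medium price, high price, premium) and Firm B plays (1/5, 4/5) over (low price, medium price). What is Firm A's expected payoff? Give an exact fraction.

Against (1/5, 4/5), each row's expected payoff is low price: -8; medium price: -31/5; high price: 8/5; premium: 18/5.
Taking the (1/11, 6/11, 3/11, 1/11)-weighted average: (1/11)·(-8) + (6/11)·(-31/5) + (3/11)·(8/5) + (1/11)·(18/5) = -184/55.

-184/55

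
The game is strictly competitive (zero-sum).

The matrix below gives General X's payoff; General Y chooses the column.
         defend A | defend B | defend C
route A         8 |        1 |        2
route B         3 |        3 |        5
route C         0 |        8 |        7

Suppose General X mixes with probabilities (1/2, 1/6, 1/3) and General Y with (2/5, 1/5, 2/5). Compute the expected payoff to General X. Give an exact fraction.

Against (2/5, 1/5, 2/5), each row's expected payoff is route A: 21/5; route B: 19/5; route C: 22/5.
Taking the (1/2, 1/6, 1/3)-weighted average: (1/2)·(21/5) + (1/6)·(19/5) + (1/3)·(22/5) = 21/5.

21/5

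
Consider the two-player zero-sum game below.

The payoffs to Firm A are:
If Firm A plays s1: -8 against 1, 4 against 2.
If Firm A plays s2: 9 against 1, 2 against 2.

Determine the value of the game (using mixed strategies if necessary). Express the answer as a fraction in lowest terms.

52/19

Row minima are -8 and 2, so Firm A's maximin is 2; column maxima are 9 and 4, so Firm B's minimax is 4. These differ, so the equilibrium is in mixed strategies.
Let Firm A play s1 with probability p. Firm B is indifferent when −8p + 9(1−p) = 4p + 2(1−p), giving p = 7/19.
Let Firm B play 1 with probability q. Firm A is indifferent when −8q + 4(1−q) = 9q + 2(1−q), giving q = 2/19.
The value is -8·(2/19) + (4)·(17/19) = 52/19.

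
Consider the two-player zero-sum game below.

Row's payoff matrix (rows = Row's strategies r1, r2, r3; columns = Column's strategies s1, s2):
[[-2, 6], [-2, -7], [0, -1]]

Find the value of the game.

-2/9

Row r2 is strictly dominated by row r3, so Row never plays it.
The remaining 2×2 game on (r1, r3) × (s1, s2) has no saddle point. Let Row play r1 with probability p; indifference gives −2p = 6p − (1−p), so p = 1/9.
Similarly Column's optimal q on s1 is 7/9, and the value is -2·(7/9) + (6)·(2/9) = -2/9.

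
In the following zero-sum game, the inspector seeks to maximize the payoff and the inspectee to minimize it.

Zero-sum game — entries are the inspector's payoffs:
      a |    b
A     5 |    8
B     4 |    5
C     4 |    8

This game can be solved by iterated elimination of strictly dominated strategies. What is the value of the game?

Row B is strictly dominated by row A (5>4, 8>5); eliminate B.
Column b is strictly dominated by a for the inspectee (5<8, 4<8); eliminate b.
Row C is strictly dominated by row A (5>4); eliminate C.
Only (A, a) remains, with payoff 5.

5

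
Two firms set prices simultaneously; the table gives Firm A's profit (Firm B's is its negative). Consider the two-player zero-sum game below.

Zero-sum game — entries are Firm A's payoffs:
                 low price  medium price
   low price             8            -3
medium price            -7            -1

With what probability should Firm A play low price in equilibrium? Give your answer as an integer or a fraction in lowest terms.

6/17

Row minima are -3 and -7, so Firm A's maximin is -3; column maxima are 8 and -1, so Firm B's minimax is -1. These differ, so the equilibrium is in mixed strategies.
Let Firm A play low price with probability p. Firm B is indifferent when 8p − 7(1−p) = −3p − (1−p), giving p = 6/17.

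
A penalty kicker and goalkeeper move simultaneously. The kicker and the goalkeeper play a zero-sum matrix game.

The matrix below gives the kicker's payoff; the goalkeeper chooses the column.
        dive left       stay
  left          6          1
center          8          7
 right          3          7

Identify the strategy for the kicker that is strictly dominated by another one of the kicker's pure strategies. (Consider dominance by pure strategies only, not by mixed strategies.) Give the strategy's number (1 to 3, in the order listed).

1

Compare left with center: 8 > 6, 7 > 1.
So center strictly dominates left for the kicker; left is strictly dominated.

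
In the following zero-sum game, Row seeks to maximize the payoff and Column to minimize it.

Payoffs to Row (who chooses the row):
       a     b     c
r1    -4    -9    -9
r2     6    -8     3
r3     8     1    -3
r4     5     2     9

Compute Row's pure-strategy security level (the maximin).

2

The worst-case payoff for each row is r1: -9, r2: -8, r3: -3, r4: 2.
The best of these is 2.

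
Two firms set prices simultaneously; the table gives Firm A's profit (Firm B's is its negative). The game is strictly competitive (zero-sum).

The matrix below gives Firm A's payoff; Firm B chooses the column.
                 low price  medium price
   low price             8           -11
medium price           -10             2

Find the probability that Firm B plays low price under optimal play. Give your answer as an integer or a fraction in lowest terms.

Row minima are -11 and -10, so Firm A's maximin is -10; column maxima are 8 and 2, so Firm B's minimax is 2. These differ, so the equilibrium is in mixed strategies.
Let Firm B play low price with probability q. Firm A is indifferent when 8q − 11(1−q) = −10q + 2(1−q), giving q = 13/31.

13/31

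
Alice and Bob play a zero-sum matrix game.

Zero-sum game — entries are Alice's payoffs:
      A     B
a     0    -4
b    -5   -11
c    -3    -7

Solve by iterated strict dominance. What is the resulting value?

Row c is strictly dominated by row a (0>-3, -4>-7); eliminate c.
Row b is strictly dominated by row a (0>-5, -4>-11); eliminate b.
Column A is strictly dominated by B for Bob (-4<0); eliminate A.
Only (a, B) remains, with payoff -4.

-4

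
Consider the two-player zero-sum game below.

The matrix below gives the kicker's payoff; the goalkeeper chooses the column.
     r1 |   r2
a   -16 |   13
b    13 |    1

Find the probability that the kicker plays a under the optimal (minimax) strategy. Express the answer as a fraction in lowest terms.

12/41

Row minima are -16 and 1, so the kicker's maximin is 1; column maxima are 13 and 13, so the goalkeeper's minimax is 13. These differ, so the equilibrium is in mixed strategies.
Let the kicker play a with probability p. The goalkeeper is indifferent when −16p + 13(1−p) = 13p + (1−p), giving p = 12/41.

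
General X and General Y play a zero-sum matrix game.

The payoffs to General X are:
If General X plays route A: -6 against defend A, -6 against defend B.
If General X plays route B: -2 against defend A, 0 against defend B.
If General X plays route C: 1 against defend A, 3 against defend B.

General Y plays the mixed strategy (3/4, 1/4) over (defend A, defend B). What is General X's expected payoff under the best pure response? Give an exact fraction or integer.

route A: (-6)·(3/4) + (-6)·(1/4) = -6.
route B: (-2)·(3/4) + (0)·(1/4) = -3/2.
route C: (1)·(3/4) + (3)·(1/4) = 3/2.
The best pure response is route C with expected payoff 3/2.

3/2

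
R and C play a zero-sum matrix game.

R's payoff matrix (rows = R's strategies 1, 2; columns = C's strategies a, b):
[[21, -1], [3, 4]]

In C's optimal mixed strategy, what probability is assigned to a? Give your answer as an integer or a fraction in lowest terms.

Row minima are -1 and 3, so R's maximin is 3; column maxima are 21 and 4, so C's minimax is 4. These differ, so the equilibrium is in mixed strategies.
Let C play a with probability q. R is indifferent when 21q − (1−q) = 3q + 4(1−q), giving q = 5/23.

5/23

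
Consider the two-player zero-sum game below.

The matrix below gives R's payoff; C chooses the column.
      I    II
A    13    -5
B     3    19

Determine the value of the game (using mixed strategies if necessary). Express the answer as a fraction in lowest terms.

Row minima are -5 and 3, so R's maximin is 3; column maxima are 13 and 19, so C's minimax is 13. These differ, so the equilibrium is in mixed strategies.
Let R play A with probability p. C is indifferent when 13p + 3(1−p) = −5p + 19(1−p), giving p = 8/17.
Let C play I with probability q. R is indifferent when 13q − 5(1−q) = 3q + 19(1−q), giving q = 12/17.
The value is 13·(12/17) + (-5)·(5/17) = 131/17.

131/17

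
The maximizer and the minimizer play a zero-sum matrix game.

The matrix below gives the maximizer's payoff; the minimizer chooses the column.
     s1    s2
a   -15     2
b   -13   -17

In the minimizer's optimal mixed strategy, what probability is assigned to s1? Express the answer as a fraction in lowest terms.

Row minima are -15 and -17, so the maximizer's maximin is -15; column maxima are -13 and 2, so the minimizer's minimax is -13. These differ, so the equilibrium is in mixed strategies.
Let the minimizer play s1 with probability q. The maximizer is indifferent when −15q + 2(1−q) = −13q − 17(1−q), giving q = 19/21.

19/21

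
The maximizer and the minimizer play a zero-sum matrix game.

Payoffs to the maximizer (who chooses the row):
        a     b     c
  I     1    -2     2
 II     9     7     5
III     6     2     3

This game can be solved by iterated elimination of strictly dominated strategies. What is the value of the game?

5

Row I is strictly dominated by row II (9>1, 7>-2, 5>2); eliminate I.
Column a is strictly dominated by b for the minimizer (7<9, 2<6); eliminate a.
Row III is strictly dominated by row II (7>2, 5>3); eliminate III.
Column b is strictly dominated by c for the minimizer (5<7); eliminate b.
Only (II, c) remains, with payoff 5.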